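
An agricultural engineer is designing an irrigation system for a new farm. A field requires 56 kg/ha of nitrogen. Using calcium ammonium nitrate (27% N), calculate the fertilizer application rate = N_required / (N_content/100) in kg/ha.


Rate = N_required / (N_content / 100)
     = 56 / (27 / 100)
     = 56 / 0.27
     = 207.41 kg/ha


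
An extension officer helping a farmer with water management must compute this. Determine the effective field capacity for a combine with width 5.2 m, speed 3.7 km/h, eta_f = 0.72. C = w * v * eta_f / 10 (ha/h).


C = w * v * eta_f / 10
  = 5.2 * 3.7 * 0.72 / 10
  = 13.85 / 10
  = 1.39 ha/h


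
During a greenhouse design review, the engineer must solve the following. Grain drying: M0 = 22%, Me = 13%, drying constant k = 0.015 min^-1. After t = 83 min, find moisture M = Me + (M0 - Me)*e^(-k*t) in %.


M = Me + (M0 - Me) * e^(-k*t)
  = 13 + (22 - 13) * e^(-0.015*83)
  = 13 + 9 * e^(-1.245)
  = 13 + 9 * 0.28794
  = 13 + 2.5915
  = 15.59%


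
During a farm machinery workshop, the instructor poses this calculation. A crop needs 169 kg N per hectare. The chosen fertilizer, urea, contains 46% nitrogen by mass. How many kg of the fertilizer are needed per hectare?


Rate = N_required / (N_content / 100)
     = 169 / (46 / 100)
     = 169 / 0.46
     = 367.39 kg/ha


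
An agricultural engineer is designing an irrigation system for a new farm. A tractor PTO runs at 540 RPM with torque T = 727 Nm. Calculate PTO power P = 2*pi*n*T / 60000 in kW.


P = 2*pi*n*T / 60000
  = 2*pi * 540 * 727 / 60000
  = 2466652.89 / 60000
  = 41.11 kW


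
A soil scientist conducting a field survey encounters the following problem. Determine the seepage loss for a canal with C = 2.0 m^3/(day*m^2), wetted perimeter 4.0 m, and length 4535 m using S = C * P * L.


S = C * P * L
  = 2.0 * 4.0 * 4535
  = 36280 m^3/day


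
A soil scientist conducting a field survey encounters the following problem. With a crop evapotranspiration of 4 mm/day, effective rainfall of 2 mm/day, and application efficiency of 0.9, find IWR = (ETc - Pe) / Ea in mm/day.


IWR = (ETc - Pe) / Ea
    = (4 - 2) / 0.9
    = 2 / 0.9
    = 2.22 mm/day


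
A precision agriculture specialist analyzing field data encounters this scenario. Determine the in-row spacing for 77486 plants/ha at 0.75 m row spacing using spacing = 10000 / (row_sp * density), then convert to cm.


spacing = 10000 / (row_sp * density)
        = 10000 / (0.75 * 77486)
        = 10000 / 58114.50
        = 0.17207 m = 17.21 cm


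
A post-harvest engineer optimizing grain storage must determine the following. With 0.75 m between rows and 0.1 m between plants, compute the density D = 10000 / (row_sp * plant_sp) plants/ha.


D = 10000 / (row_sp * plant_sp)
  = 10000 / (0.75 * 0.1)
  = 10000 / 0.0750
  = 133333.33 plants/ha


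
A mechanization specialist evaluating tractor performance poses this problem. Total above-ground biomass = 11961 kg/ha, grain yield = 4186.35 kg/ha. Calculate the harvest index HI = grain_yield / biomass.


HI = grain_yield / biomass
   = 4186.35 / 11961
   = 0.35


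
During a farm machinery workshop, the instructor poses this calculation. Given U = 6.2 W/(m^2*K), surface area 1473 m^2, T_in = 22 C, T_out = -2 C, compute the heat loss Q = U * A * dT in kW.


dT = 22 - (-2) = 24 K
Q = U * A * dT
  = 6.2 * 1473 * 24
  = 219182.40 W = 219.18 kW


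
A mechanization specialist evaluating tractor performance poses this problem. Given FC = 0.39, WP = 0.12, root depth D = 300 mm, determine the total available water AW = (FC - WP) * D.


AW = (FC - WP) * D
   = (0.39 - 0.12) * 300
   = 0.27 * 300
   = 81 mm


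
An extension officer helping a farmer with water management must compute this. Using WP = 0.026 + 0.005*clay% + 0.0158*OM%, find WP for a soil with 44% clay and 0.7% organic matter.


WP = 0.026 + 0.005*44 + 0.0158*0.7
   = 0.026 + 0.2200 + 0.0111
   = 0.2571


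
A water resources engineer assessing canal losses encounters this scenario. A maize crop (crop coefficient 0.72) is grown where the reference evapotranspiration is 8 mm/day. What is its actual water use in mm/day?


ETc = Kc * ET0
    = 0.72 * 8
    = 5.76 mm/day


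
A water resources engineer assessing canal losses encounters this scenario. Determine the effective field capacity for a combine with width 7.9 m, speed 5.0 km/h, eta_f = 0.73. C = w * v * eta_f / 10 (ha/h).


C = w * v * eta_f / 10
  = 7.9 * 5.0 * 0.73 / 10
  = 28.84 / 10
  = 2.88 ha/h


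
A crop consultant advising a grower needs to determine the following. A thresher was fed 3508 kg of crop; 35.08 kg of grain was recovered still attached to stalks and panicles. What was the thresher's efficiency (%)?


eta = (total - unthreshed) / total * 100
    = (3508 - 35.08) / 3508 * 100
    = 3472.92 / 3508 * 100
    = 99%


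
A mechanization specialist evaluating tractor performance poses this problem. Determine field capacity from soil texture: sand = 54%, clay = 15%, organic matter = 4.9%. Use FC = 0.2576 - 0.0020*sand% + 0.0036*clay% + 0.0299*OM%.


FC = 0.2576 - 0.0020*54 + 0.0036*15 + 0.0299*4.9
   = 0.2576 - 0.1080 + 0.0540 + 0.1465
   = 0.3501


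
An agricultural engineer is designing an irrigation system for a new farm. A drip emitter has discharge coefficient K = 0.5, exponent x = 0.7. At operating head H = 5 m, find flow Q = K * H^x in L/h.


Q = K * H^x
  = 0.5 * 5^0.7
  = 0.5 * 3.0852
  = 1.54 L/h


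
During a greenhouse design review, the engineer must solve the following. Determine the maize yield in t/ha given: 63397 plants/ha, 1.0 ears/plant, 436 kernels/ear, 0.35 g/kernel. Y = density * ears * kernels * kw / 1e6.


Y = density * ears * kernels * kw
  = 63397 * 1.0 * 436 * 0.35 g/ha
  = 9674382.20 g/ha
  = 9674.38 kg/ha = 9.67 t/ha


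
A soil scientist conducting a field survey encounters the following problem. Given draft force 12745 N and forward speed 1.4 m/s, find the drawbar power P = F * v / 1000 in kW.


P = F * v / 1000
  = 12745 * 1.4 / 1000
  = 17843 / 1000
  = 17.84 kW


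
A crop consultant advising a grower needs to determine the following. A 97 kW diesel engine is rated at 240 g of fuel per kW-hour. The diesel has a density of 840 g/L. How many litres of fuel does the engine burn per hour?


FC = P * BSFC / rho_fuel
   = 97 * 240 / 840
   = 23280 / 840
   = 27.71 L/h


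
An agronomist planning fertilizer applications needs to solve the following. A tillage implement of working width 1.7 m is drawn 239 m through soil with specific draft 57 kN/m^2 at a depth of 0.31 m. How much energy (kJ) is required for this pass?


E = k * d * w * L
  = 57 * 0.31 * 1.7 * 239
  = 7179.32 kJ


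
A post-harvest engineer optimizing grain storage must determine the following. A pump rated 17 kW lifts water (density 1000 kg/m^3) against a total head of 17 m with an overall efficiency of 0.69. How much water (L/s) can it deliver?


Q = (P * 1000 * eta) / (rho * g * H)
  = (17 * 1000 * 0.69) / (1000 * 9.81 * 17)
  = 11730 / 166770
  = 0.07034 m^3/s = 70.34 L/s


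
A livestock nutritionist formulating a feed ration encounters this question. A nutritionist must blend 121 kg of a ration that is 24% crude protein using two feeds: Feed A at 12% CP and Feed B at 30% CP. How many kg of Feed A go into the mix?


parts_A = CP_b - target = 30 - 24 = 6
parts_B = target - CP_a = 24 - 12 = 12
total_parts = 6 + 12 = 18
Feed A = 121 * 6 / 18 = 40.33 kg
Feed B = 121 * 12 / 18 = 80.67 kg

40.33 kg


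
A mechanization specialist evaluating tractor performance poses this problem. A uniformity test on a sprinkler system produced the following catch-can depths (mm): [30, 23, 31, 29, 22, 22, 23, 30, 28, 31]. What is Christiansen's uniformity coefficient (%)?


xbar = 269 / 10 = 26.900
sum|xi - xbar| = 35.200
CU = 100 * (1 - 35.200 / (10 * 26.900))
   = 100 * (1 - 0.1309)
   = 86.91%


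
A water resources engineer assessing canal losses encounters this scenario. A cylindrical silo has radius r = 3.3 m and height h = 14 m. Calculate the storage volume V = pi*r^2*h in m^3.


V = pi * r^2 * h
  = pi * 3.3^2 * 14
  = pi * 10.89 * 14
  = 478.97 m^3


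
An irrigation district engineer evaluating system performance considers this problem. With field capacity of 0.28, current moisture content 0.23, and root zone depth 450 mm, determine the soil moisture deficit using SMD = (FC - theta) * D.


SMD = (FC - theta) * D
    = (0.28 - 0.23) * 450
    = 0.050 * 450
    = 22.50 mm


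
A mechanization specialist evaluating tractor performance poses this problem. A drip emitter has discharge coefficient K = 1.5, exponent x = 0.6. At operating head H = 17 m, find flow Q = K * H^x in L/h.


Q = K * H^x
  = 1.5 * 17^0.6
  = 1.5 * 5.4736
  = 8.21 L/h


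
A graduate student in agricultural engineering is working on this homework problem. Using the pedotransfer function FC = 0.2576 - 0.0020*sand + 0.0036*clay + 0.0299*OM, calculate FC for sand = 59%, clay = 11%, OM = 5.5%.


FC = 0.2576 - 0.0020*59 + 0.0036*11 + 0.0299*5.5
   = 0.2576 - 0.1180 + 0.0396 + 0.1645
   = 0.3437


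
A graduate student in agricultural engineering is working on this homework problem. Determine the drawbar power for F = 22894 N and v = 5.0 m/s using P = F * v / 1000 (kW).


P = F * v / 1000
  = 22894 * 5.0 / 1000
  = 114470 / 1000
  = 114.47 kW


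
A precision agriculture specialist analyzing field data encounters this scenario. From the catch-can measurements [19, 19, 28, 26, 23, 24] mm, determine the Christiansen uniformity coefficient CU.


xbar = 139 / 6 = 23.167
sum|xi - xbar| = 17
CU = 100 * (1 - 17 / (6 * 23.167))
   = 100 * (1 - 0.1223)
   = 87.77%


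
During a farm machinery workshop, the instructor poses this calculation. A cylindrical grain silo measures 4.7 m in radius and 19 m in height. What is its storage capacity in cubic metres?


V = pi * r^2 * h
  = pi * 4.7^2 * 19
  = pi * 22.09 * 19
  = 1318.56 m^3


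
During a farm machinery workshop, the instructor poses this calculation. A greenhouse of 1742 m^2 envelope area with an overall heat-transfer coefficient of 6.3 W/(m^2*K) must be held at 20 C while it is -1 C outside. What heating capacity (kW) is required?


dT = 20 - (-1) = 21 K
Q = U * A * dT
  = 6.3 * 1742 * 21
  = 230466.60 W = 230.47 kW


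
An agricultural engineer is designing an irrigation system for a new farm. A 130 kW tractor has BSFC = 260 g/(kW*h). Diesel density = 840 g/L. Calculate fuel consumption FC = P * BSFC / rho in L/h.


FC = P * BSFC / rho_fuel
   = 130 * 260 / 840
   = 33800 / 840
   = 40.24 L/h


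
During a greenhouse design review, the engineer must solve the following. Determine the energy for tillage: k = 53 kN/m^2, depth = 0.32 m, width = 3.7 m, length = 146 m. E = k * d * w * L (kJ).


E = k * d * w * L
  = 53 * 0.32 * 3.7 * 146
  = 9161.79 kJ


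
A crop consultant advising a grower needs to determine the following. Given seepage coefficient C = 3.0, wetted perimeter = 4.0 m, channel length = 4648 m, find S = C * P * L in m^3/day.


S = C * P * L
  = 3.0 * 4.0 * 4648
  = 55776 m^3/day


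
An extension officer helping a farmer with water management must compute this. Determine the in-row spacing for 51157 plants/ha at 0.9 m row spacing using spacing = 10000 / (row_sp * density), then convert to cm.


spacing = 10000 / (row_sp * density)
        = 10000 / (0.9 * 51157)
        = 10000 / 46041.30
        = 0.21720 m = 21.72 cm


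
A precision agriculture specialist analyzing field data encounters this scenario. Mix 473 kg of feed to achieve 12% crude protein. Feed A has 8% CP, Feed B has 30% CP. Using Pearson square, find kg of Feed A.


parts_A = CP_b - target = 30 - 12 = 18
parts_B = target - CP_a = 12 - 8 = 4
total_parts = 18 + 4 = 22
Feed A = 473 * 18 / 22 = 387 kg
Feed B = 473 * 4 / 22 = 86 kg

387 kg


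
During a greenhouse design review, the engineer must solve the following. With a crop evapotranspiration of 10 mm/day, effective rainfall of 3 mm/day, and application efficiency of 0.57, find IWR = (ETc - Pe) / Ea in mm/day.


IWR = (ETc - Pe) / Ea
    = (10 - 3) / 0.57
    = 7 / 0.57
    = 12.28 mm/day


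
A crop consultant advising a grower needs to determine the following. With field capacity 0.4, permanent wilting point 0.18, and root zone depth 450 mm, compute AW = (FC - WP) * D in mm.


AW = (FC - WP) * D
   = (0.4 - 0.18) * 450
   = 0.22 * 450
   = 99 mm


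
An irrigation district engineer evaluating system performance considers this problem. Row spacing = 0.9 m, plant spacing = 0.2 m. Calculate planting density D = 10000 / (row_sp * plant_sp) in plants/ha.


D = 10000 / (row_sp * plant_sp)
  = 10000 / (0.9 * 0.2)
  = 10000 / 0.1800
  = 55555.56 plants/ha


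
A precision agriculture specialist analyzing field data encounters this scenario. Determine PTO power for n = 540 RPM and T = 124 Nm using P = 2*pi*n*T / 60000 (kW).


P = 2*pi*n*T / 60000
  = 2*pi * 540 * 124 / 60000
  = 420722.09 / 60000
  = 7.01 kW


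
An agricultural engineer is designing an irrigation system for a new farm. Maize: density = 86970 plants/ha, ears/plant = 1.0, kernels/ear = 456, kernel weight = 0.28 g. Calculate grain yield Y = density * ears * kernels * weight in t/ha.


Y = density * ears * kernels * kw
  = 86970 * 1.0 * 456 * 0.28 g/ha
  = 11104329.60 g/ha
  = 11104.33 kg/ha = 11.10 t/ha


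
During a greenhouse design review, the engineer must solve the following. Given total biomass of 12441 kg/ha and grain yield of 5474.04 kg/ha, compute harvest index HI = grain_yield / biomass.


HI = grain_yield / biomass
   = 5474.04 / 12441
   = 0.44


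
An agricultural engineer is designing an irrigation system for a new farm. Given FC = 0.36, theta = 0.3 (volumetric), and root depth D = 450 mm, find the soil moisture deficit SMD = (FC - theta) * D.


SMD = (FC - theta) * D
    = (0.36 - 0.3) * 450
    = 0.060 * 450
    = 27 mm


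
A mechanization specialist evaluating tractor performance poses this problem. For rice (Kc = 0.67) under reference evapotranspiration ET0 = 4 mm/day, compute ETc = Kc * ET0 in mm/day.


ETc = Kc * ET0
    = 0.67 * 4
    = 2.68 mm/day


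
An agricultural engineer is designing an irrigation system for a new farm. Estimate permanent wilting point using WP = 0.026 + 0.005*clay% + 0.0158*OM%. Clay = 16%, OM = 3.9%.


WP = 0.026 + 0.005*16 + 0.0158*3.9
   = 0.026 + 0.0800 + 0.0616
   = 0.1676


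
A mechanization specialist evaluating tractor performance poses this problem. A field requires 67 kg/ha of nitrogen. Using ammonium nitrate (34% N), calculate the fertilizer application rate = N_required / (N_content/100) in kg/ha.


Rate = N_required / (N_content / 100)
     = 67 / (34 / 100)
     = 67 / 0.34
     = 197.06 kg/ha


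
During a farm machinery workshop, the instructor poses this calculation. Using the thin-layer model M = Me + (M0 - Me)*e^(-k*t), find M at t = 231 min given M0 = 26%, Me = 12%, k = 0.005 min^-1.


M = Me + (M0 - Me) * e^(-k*t)
  = 12 + (26 - 12) * e^(-0.005*231)
  = 12 + 14 * e^(-1.155)
  = 12 + 14 * 0.31506
  = 12 + 4.4108
  = 16.41%


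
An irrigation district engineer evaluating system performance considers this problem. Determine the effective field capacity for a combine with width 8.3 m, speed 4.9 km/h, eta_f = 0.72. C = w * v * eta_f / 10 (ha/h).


C = w * v * eta_f / 10
  = 8.3 * 4.9 * 0.72 / 10
  = 29.28 / 10
  = 2.93 ha/h


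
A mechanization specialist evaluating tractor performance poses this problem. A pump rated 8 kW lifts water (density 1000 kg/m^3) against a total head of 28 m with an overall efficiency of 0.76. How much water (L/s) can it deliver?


Q = (P * 1000 * eta) / (rho * g * H)
  = (8 * 1000 * 0.76) / (1000 * 9.81 * 28)
  = 6080 / 274680
  = 0.02213 m^3/s = 22.13 L/s


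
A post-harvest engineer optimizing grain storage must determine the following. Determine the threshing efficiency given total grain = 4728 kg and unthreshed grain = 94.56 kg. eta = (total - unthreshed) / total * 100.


eta = (total - unthreshed) / total * 100
    = (4728 - 94.56) / 4728 * 100
    = 4633.44 / 4728 * 100
    = 98%


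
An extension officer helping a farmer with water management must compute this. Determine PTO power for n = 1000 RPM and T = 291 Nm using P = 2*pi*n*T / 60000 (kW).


P = 2*pi*n*T / 60000
  = 2*pi * 1000 * 291 / 60000
  = 1828406.92 / 60000
  = 30.47 kW


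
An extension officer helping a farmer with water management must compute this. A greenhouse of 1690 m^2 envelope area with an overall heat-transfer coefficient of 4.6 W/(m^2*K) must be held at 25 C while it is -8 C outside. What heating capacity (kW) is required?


dT = 25 - (-8) = 33 K
Q = U * A * dT
  = 4.6 * 1690 * 33
  = 256542 W = 256.54 kW


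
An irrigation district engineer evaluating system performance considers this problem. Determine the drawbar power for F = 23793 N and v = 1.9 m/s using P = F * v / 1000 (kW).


P = F * v / 1000
  = 23793 * 1.9 / 1000
  = 45206.70 / 1000
  = 45.21 kW


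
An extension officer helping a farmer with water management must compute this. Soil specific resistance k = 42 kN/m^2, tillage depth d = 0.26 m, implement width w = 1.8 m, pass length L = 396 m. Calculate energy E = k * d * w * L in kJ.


E = k * d * w * L
  = 42 * 0.26 * 1.8 * 396
  = 7783.78 kJ


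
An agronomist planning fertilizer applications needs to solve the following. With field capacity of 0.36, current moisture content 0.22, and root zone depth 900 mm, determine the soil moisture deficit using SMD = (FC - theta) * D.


SMD = (FC - theta) * D
    = (0.36 - 0.22) * 900
    = 0.140 * 900
    = 126 mm


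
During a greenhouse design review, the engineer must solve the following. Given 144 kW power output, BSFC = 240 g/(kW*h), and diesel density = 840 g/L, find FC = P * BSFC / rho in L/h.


FC = P * BSFC / rho_fuel
   = 144 * 240 / 840
   = 34560 / 840
   = 41.14 L/h


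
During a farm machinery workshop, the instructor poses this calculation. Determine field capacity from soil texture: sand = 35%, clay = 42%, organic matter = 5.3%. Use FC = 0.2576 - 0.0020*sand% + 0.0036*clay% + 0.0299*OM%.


FC = 0.2576 - 0.0020*35 + 0.0036*42 + 0.0299*5.3
   = 0.2576 - 0.0700 + 0.1512 + 0.1585
   = 0.4973


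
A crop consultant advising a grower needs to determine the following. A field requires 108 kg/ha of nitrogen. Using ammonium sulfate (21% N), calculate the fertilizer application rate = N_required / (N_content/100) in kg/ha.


Rate = N_required / (N_content / 100)
     = 108 / (21 / 100)
     = 108 / 0.21
     = 514.29 kg/ha


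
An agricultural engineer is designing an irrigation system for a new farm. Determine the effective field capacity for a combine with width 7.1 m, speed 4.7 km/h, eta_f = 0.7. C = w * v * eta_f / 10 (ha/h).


C = w * v * eta_f / 10
  = 7.1 * 4.7 * 0.7 / 10
  = 23.36 / 10
  = 2.34 ha/h


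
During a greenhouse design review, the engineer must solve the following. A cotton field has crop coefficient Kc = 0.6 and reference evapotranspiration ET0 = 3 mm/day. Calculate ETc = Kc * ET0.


ETc = Kc * ET0
    = 0.6 * 3
    = 1.80 mm/day


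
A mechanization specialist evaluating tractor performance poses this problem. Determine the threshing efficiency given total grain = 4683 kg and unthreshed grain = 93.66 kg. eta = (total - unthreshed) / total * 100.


eta = (total - unthreshed) / total * 100
    = (4683 - 93.66) / 4683 * 100
    = 4589.34 / 4683 * 100
    = 98%


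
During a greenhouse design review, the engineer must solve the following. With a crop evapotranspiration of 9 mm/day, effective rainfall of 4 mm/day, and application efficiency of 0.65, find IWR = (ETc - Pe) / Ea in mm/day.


IWR = (ETc - Pe) / Ea
    = (9 - 4) / 0.65
    = 5 / 0.65
    = 7.69 mm/day


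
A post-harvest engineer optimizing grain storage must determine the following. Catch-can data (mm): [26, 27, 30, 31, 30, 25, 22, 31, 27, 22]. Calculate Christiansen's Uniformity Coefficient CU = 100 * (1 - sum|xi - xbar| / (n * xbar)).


xbar = 271 / 10 = 27.100
sum|xi - xbar| = 27.200
CU = 100 * (1 - 27.200 / (10 * 27.100))
   = 100 * (1 - 0.1004)
   = 89.96%


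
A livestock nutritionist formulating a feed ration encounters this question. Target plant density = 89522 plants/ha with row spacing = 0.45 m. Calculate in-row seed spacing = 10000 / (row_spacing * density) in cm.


spacing = 10000 / (row_sp * density)
        = 10000 / (0.45 * 89522)
        = 10000 / 40284.90
        = 0.24823 m = 24.82 cm


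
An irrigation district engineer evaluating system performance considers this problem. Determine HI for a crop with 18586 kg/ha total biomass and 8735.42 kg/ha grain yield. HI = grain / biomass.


HI = grain_yield / biomass
   = 8735.42 / 18586
   = 0.47


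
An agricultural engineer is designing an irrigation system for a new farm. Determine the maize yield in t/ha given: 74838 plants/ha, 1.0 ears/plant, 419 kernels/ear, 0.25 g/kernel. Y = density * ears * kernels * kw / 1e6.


Y = density * ears * kernels * kw
  = 74838 * 1.0 * 419 * 0.25 g/ha
  = 7839280.50 g/ha
  = 7839.28 kg/ha = 7.84 t/ha


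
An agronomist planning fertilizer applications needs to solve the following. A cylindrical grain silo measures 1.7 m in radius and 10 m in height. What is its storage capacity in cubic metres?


V = pi * r^2 * h
  = pi * 1.7^2 * 10
  = pi * 2.89 * 10
  = 90.79 m^3


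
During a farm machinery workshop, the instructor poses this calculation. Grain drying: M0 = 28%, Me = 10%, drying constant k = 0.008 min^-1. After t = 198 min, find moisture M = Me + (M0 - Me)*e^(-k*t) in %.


M = Me + (M0 - Me) * e^(-k*t)
  = 10 + (28 - 10) * e^(-0.008*198)
  = 10 + 18 * e^(-1.584)
  = 10 + 18 * 0.20515
  = 10 + 3.6928
  = 13.69%


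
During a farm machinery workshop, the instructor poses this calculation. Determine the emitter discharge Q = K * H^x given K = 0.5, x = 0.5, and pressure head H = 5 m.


Q = K * H^x
  = 0.5 * 5^0.5
  = 0.5 * 2.2361
  = 1.12 L/h


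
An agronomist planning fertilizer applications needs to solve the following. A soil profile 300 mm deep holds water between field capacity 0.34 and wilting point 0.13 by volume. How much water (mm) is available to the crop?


AW = (FC - WP) * D
   = (0.34 - 0.13) * 300
   = 0.21 * 300
   = 63 mm


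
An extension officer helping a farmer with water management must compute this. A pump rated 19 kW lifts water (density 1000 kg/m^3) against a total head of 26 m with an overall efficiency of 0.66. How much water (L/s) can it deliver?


Q = (P * 1000 * eta) / (rho * g * H)
  = (19 * 1000 * 0.66) / (1000 * 9.81 * 26)
  = 12540 / 255060
  = 0.04916 m^3/s = 49.16 L/s


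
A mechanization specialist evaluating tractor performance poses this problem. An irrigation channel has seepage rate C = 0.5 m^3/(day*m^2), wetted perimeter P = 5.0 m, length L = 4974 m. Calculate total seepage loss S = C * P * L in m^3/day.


S = C * P * L
  = 0.5 * 5.0 * 4974
  = 12435 m^3/day


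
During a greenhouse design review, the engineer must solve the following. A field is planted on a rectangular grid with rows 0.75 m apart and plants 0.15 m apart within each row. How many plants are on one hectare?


D = 10000 / (row_sp * plant_sp)
  = 10000 / (0.75 * 0.15)
  = 10000 / 0.1125
  = 88888.89 plants/ha


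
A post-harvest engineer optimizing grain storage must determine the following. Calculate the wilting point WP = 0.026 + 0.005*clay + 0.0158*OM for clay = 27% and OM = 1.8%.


WP = 0.026 + 0.005*27 + 0.0158*1.8
   = 0.026 + 0.1350 + 0.0284
   = 0.1894


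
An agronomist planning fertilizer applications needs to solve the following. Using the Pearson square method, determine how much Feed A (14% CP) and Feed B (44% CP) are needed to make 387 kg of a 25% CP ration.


parts_A = CP_b - target = 44 - 25 = 19
parts_B = target - CP_a = 25 - 14 = 11
total_parts = 19 + 11 = 30
Feed A = 387 * 19 / 30 = 245.10 kg
Feed B = 387 * 11 / 30 = 141.90 kg

245.10 kg


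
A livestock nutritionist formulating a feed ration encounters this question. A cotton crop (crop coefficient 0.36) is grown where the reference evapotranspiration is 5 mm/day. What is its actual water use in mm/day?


ETc = Kc * ET0
    = 0.36 * 5
    = 1.80 mm/day


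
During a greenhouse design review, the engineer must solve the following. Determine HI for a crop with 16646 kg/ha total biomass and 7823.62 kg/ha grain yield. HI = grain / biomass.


HI = grain_yield / biomass
   = 7823.62 / 16646
   = 0.47


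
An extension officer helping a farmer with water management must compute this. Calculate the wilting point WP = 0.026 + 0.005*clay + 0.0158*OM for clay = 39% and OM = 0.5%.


WP = 0.026 + 0.005*39 + 0.0158*0.5
   = 0.026 + 0.1950 + 0.0079
   = 0.2289


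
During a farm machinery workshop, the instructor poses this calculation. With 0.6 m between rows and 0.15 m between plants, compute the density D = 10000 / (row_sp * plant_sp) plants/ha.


D = 10000 / (row_sp * plant_sp)
  = 10000 / (0.6 * 0.15)
  = 10000 / 0.0900
  = 111111.11 plants/ha


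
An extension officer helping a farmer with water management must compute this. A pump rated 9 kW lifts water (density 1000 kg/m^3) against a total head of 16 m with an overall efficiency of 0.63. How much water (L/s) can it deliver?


Q = (P * 1000 * eta) / (rho * g * H)
  = (9 * 1000 * 0.63) / (1000 * 9.81 * 16)
  = 5670 / 156960
  = 0.03612 m^3/s = 36.12 L/s


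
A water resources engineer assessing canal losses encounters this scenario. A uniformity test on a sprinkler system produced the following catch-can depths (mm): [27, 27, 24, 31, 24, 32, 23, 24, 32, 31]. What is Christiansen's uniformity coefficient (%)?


xbar = 275 / 10 = 27.500
sum|xi - xbar| = 32
CU = 100 * (1 - 32 / (10 * 27.500))
   = 100 * (1 - 0.1164)
   = 88.36%


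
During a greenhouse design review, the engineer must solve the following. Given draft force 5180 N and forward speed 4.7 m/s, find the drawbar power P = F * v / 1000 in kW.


P = F * v / 1000
  = 5180 * 4.7 / 1000
  = 24346 / 1000
  = 24.35 kW


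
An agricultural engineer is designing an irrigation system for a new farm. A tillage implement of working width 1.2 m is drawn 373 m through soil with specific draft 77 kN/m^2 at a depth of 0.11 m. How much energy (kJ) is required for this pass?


E = k * d * w * L
  = 77 * 0.11 * 1.2 * 373
  = 3791.17 kJ


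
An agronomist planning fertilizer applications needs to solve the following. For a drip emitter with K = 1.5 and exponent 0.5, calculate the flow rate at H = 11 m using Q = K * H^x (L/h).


Q = K * H^x
  = 1.5 * 11^0.5
  = 1.5 * 3.3166
  = 4.97 L/h


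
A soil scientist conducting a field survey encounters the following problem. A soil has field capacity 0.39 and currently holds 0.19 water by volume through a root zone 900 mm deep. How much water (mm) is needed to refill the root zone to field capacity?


SMD = (FC - theta) * D
    = (0.39 - 0.19) * 900
    = 0.200 * 900
    = 180 mm


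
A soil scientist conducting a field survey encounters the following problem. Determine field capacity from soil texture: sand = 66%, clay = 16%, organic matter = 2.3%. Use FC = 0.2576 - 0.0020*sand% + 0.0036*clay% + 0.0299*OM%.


FC = 0.2576 - 0.0020*66 + 0.0036*16 + 0.0299*2.3
   = 0.2576 - 0.1320 + 0.0576 + 0.0688
   = 0.2520


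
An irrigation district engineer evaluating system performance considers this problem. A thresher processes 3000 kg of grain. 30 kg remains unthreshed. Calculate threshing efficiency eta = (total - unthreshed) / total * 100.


eta = (total - unthreshed) / total * 100
    = (3000 - 30) / 3000 * 100
    = 2970 / 3000 * 100
    = 99%


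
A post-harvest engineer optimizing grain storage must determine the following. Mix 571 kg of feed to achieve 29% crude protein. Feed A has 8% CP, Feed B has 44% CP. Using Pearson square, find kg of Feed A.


parts_A = CP_b - target = 44 - 29 = 15
parts_B = target - CP_a = 29 - 8 = 21
total_parts = 15 + 21 = 36
Feed A = 571 * 15 / 36 = 237.92 kg
Feed B = 571 * 21 / 36 = 333.08 kg

237.92 kg


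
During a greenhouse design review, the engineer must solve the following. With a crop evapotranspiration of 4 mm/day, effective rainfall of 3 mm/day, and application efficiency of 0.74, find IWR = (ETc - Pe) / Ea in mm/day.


IWR = (ETc - Pe) / Ea
    = (4 - 3) / 0.74
    = 1 / 0.74
    = 1.35 mm/day


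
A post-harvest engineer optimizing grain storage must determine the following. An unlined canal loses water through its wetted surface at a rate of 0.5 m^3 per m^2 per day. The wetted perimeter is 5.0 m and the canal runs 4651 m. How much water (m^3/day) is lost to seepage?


S = C * P * L
  = 0.5 * 5.0 * 4651
  = 11627.50 m^3/day


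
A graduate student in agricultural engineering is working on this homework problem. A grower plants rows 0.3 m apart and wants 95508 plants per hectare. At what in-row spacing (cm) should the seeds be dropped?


spacing = 10000 / (row_sp * density)
        = 10000 / (0.3 * 95508)
        = 10000 / 28652.40
        = 0.34901 m = 34.90 cm


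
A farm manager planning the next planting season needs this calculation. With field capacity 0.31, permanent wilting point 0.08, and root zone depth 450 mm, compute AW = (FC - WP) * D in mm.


AW = (FC - WP) * D
   = (0.31 - 0.08) * 450
   = 0.23 * 450
   = 103.50 mm


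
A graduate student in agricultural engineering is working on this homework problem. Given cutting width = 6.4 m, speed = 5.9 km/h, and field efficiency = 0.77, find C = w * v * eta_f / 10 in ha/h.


C = w * v * eta_f / 10
  = 6.4 * 5.9 * 0.77 / 10
  = 29.08 / 10
  = 2.91 ha/h


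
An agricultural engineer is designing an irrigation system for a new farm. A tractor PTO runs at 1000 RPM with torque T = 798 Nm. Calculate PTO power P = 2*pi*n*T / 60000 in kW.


P = 2*pi*n*T / 60000
  = 2*pi * 1000 * 798 / 60000
  = 5013981.88 / 60000
  = 83.57 kW


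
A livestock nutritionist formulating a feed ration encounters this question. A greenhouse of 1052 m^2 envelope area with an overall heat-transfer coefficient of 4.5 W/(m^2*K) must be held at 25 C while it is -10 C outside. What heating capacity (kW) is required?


dT = 25 - (-10) = 35 K
Q = U * A * dT
  = 4.5 * 1052 * 35
  = 165690 W = 165.69 kW


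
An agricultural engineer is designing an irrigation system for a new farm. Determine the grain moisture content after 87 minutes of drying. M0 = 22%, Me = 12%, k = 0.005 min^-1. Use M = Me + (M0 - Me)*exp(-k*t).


M = Me + (M0 - Me) * e^(-k*t)
  = 12 + (22 - 12) * e^(-0.005*87)
  = 12 + 10 * e^(-0.435)
  = 12 + 10 * 0.64726
  = 12 + 6.4726
  = 18.47%


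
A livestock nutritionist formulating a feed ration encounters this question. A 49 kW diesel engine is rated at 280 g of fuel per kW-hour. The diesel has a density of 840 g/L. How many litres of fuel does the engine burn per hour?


FC = P * BSFC / rho_fuel
   = 49 * 280 / 840
   = 13720 / 840
   = 16.33 L/h


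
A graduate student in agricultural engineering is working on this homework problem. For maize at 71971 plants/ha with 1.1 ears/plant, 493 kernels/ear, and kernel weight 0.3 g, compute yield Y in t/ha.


Y = density * ears * kernels * kw
  = 71971 * 1.1 * 493 * 0.3 g/ha
  = 11708961.99 g/ha
  = 11708.96 kg/ha = 11.71 t/ha


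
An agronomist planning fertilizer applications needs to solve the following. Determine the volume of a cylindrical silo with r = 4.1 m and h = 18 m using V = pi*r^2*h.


V = pi * r^2 * h
  = pi * 4.1^2 * 18
  = pi * 16.81 * 18
  = 950.58 m^3


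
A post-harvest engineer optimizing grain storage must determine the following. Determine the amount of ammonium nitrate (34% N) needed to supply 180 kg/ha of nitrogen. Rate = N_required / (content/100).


Rate = N_required / (N_content / 100)
     = 180 / (34 / 100)
     = 180 / 0.34
     = 529.41 kg/ha


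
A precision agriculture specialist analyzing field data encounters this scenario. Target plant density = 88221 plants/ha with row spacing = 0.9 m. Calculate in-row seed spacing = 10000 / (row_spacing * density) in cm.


spacing = 10000 / (row_sp * density)
        = 10000 / (0.9 * 88221)
        = 10000 / 79398.90
        = 0.12595 m = 12.59 cm


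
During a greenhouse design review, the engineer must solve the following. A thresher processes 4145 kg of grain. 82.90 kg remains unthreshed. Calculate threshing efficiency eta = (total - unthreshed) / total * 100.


eta = (total - unthreshed) / total * 100
    = (4145 - 82.90) / 4145 * 100
    = 4062.10 / 4145 * 100
    = 98%


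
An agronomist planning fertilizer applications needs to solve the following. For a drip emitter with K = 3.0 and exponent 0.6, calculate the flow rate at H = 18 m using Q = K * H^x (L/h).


Q = K * H^x
  = 3.0 * 18^0.6
  = 3.0 * 5.6645
  = 16.99 L/h


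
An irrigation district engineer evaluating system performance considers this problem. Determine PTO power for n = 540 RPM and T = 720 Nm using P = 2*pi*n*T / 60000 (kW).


P = 2*pi*n*T / 60000
  = 2*pi * 540 * 720 / 60000
  = 2442902.45 / 60000
  = 40.72 kW


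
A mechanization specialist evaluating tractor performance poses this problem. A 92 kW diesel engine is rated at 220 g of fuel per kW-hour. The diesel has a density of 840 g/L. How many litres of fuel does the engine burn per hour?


FC = P * BSFC / rho_fuel
   = 92 * 220 / 840
   = 20240 / 840
   = 24.10 L/h


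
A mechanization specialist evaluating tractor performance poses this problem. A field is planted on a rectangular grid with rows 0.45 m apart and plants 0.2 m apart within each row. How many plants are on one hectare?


D = 10000 / (row_sp * plant_sp)
  = 10000 / (0.45 * 0.2)
  = 10000 / 0.0900
  = 111111.11 plants/ha


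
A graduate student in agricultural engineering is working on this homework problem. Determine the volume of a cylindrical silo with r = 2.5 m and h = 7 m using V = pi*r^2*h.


V = pi * r^2 * h
  = pi * 2.5^2 * 7
  = pi * 6.25 * 7
  = 137.44 m^3


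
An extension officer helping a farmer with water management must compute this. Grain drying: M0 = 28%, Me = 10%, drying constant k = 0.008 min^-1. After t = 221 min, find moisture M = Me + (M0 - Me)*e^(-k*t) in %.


M = Me + (M0 - Me) * e^(-k*t)
  = 10 + (28 - 10) * e^(-0.008*221)
  = 10 + 18 * e^(-1.768)
  = 10 + 18 * 0.17067
  = 10 + 3.0721
  = 13.07%


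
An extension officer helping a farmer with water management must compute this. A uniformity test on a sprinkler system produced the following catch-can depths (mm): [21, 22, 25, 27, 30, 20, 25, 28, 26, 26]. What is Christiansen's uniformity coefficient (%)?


xbar = 250 / 10 = 25
sum|xi - xbar| = 24
CU = 100 * (1 - 24 / (10 * 25))
   = 100 * (1 - 0.0960)
   = 90.40%


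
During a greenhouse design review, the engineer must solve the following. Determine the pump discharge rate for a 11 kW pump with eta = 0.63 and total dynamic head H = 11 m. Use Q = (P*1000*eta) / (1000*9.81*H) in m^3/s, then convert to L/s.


Q = (P * 1000 * eta) / (rho * g * H)
  = (11 * 1000 * 0.63) / (1000 * 9.81 * 11)
  = 6930 / 107910
  = 0.06422 m^3/s = 64.22 L/s


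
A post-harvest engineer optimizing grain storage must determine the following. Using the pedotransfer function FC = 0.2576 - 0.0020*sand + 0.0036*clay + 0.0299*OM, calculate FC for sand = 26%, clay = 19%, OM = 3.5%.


FC = 0.2576 - 0.0020*26 + 0.0036*19 + 0.0299*3.5
   = 0.2576 - 0.0520 + 0.0684 + 0.1047
   = 0.3787


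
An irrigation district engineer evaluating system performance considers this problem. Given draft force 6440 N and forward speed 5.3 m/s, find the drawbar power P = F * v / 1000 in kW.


P = F * v / 1000
  = 6440 * 5.3 / 1000
  = 34132 / 1000
  = 34.13 kW


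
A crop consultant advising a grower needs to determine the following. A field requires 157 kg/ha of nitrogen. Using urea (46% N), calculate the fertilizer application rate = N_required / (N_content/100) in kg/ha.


Rate = N_required / (N_content / 100)
     = 157 / (46 / 100)
     = 157 / 0.46
     = 341.30 kg/ha


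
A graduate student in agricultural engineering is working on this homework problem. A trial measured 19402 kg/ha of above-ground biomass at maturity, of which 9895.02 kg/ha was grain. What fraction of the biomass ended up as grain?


HI = grain_yield / biomass
   = 9895.02 / 19402
   = 0.51


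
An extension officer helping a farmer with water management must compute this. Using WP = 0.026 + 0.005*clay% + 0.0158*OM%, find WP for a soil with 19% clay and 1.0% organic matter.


WP = 0.026 + 0.005*19 + 0.0158*1.0
   = 0.026 + 0.0950 + 0.0158
   = 0.1368


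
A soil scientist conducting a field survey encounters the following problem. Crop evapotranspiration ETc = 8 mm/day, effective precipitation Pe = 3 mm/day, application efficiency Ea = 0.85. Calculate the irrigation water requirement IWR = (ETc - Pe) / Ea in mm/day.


IWR = (ETc - Pe) / Ea
    = (8 - 3) / 0.85
    = 5 / 0.85
    = 5.88 mm/day


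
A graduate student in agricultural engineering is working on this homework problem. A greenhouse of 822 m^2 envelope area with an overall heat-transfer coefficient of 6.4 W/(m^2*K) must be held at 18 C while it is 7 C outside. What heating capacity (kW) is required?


dT = 18 - (7) = 11 K
Q = U * A * dT
  = 6.4 * 822 * 11
  = 57868.80 W = 57.87 kW


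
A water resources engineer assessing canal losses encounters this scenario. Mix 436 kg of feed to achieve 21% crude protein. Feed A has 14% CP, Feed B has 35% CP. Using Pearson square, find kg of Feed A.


parts_A = CP_b - target = 35 - 21 = 14
parts_B = target - CP_a = 21 - 14 = 7
total_parts = 14 + 7 = 21
Feed A = 436 * 14 / 21 = 290.67 kg
Feed B = 436 * 7 / 21 = 145.33 kg

290.67 kg


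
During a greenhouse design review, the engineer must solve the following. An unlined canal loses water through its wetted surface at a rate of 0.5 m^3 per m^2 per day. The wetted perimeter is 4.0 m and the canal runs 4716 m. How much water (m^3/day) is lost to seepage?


S = C * P * L
  = 0.5 * 4.0 * 4716
  = 9432 m^3/day


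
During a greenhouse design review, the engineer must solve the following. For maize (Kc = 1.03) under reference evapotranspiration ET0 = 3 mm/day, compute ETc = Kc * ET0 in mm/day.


ETc = Kc * ET0
    = 1.03 * 3
    = 3.09 mm/day


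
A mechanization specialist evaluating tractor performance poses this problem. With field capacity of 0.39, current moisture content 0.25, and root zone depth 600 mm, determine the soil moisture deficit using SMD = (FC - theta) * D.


SMD = (FC - theta) * D
    = (0.39 - 0.25) * 600
    = 0.140 * 600
    = 84 mm


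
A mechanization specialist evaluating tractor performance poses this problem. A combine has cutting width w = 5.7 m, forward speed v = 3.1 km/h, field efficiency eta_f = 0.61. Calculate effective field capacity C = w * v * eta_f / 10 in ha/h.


C = w * v * eta_f / 10
  = 5.7 * 3.1 * 0.61 / 10
  = 10.78 / 10
  = 1.08 ha/h


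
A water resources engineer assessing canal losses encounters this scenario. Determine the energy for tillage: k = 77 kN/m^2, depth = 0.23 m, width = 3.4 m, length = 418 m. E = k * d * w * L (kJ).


E = k * d * w * L
  = 77 * 0.23 * 3.4 * 418
  = 25169.45 kJ


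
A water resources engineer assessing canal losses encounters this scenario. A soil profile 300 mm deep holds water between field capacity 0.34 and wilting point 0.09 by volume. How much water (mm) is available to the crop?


AW = (FC - WP) * D
   = (0.34 - 0.09) * 300
   = 0.25 * 300
   = 75 mm


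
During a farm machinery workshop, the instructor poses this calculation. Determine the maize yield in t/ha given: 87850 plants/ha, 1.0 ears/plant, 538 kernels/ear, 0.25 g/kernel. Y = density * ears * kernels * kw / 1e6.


Y = density * ears * kernels * kw
  = 87850 * 1.0 * 538 * 0.25 g/ha
  = 11815825 g/ha
  = 11815.83 kg/ha = 11.82 t/ha
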